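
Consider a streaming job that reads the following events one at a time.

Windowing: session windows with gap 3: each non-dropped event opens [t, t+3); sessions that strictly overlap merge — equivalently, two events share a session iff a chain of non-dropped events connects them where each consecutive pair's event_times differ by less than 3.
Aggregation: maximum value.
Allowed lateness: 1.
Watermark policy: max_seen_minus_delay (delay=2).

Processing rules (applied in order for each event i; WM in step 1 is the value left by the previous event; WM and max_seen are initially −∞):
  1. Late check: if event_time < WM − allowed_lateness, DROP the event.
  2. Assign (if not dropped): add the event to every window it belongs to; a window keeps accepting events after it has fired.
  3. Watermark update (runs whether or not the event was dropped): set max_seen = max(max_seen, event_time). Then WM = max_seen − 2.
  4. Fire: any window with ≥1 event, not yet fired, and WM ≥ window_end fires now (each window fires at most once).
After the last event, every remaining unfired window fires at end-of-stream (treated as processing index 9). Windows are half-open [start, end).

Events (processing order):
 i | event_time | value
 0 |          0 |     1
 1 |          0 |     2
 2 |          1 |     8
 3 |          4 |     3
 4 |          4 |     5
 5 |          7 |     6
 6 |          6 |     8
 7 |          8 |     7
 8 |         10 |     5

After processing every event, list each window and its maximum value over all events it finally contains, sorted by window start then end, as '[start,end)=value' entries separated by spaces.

i=0 t=0 v=1: → [0,3); WM=-2
i=1 t=0 v=2: → [0,3); WM=-2
i=2 t=1 v=8: → [0,4); WM=-1
i=3 t=4 v=3: → [4,7); WM=2
i=4 t=4 v=5: → [4,7); WM=2
i=5 t=7 v=6: → [7,10); WM=5
i=6 t=6 v=8: → [4,10); WM=5
i=7 t=8 v=7: → [4,11); WM=6
i=8 t=10 v=5: → [4,13); WM=8

[0,4)=8 [4,13)=8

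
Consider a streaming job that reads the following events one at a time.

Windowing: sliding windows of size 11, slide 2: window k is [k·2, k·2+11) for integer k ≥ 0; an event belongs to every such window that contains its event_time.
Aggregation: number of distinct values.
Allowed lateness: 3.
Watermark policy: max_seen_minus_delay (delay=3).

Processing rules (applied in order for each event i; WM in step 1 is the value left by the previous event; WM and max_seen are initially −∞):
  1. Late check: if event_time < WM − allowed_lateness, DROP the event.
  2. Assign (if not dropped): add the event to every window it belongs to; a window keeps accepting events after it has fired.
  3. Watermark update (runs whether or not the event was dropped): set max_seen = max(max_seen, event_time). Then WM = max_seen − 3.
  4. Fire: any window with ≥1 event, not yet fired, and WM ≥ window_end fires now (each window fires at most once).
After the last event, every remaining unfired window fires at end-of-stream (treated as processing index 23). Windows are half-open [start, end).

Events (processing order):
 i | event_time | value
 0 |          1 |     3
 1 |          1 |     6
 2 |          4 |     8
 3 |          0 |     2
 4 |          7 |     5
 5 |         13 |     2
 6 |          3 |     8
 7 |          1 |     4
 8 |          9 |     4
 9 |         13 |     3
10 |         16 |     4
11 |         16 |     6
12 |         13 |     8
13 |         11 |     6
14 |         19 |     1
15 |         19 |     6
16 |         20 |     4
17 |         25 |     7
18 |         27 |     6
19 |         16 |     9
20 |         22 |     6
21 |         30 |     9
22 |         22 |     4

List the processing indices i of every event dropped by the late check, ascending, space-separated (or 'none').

i=0 t=1 v=3: → [0,11); WM=-2
i=1 t=1 v=6: → [0,11); WM=-2
i=2 t=4 v=8: → [4,15),[2,13),[0,11); WM=1
i=3 t=0 v=2: → [0,11); WM=1
i=4 t=7 v=5: → [6,17),[4,15),[2,13),[0,11); WM=4
i=5 t=13 v=2: → [12,23),[10,21),[8,19),[6,17),[4,15); WM=10
i=6 t=3 v=8: DROP (t<10-3); WM=10
i=7 t=1 v=4: DROP (t<10-3); WM=10
i=8 t=9 v=4: → [8,19),[6,17),[4,15),[2,13),[0,11); WM=10
i=9 t=13 v=3: → [12,23),[10,21),[8,19),[6,17),[4,15); WM=10
i=10 t=16 v=4: → [16,27),[14,25),[12,23),[10,21),[8,19),[6,17); WM=13; [0,11) fires=6 [2,13) fires=3
i=11 t=16 v=6: → [16,27),[14,25),[12,23),[10,21),[8,19),[6,17); WM=13
i=12 t=13 v=8: → [12,23),[10,21),[8,19),[6,17),[4,15); WM=13
i=13 t=11 v=6: → [10,21),[8,19),[6,17),[4,15),[2,13); WM=13
i=14 t=19 v=1: → [18,29),[16,27),[14,25),[12,23),[10,21); WM=16; [4,15) fires=6
i=15 t=19 v=6: → [18,29),[16,27),[14,25),[12,23),[10,21); WM=16
i=16 t=20 v=4: → [20,31),[18,29),[16,27),[14,25),[12,23),[10,21); WM=17; [6,17) fires=6
i=17 t=25 v=7: → [24,35),[22,33),[20,31),[18,29),[16,27); WM=22; [8,19) fires=5 [10,21) fires=6
i=18 t=27 v=6: → [26,37),[24,35),[22,33),[20,31),[18,29); WM=24; [12,23) fires=6
i=19 t=16 v=9: DROP (t<24-3); WM=24
i=20 t=22 v=6: → [22,33),[20,31),[18,29),[16,27),[14,25),[12,23); WM=24
i=21 t=30 v=9: → [30,41),[28,39),[26,37),[24,35),[22,33),[20,31); WM=27; [14,25) fires=3 [16,27) fires=4
i=22 t=22 v=4: DROP (t<27-3); WM=27

6 7 19 22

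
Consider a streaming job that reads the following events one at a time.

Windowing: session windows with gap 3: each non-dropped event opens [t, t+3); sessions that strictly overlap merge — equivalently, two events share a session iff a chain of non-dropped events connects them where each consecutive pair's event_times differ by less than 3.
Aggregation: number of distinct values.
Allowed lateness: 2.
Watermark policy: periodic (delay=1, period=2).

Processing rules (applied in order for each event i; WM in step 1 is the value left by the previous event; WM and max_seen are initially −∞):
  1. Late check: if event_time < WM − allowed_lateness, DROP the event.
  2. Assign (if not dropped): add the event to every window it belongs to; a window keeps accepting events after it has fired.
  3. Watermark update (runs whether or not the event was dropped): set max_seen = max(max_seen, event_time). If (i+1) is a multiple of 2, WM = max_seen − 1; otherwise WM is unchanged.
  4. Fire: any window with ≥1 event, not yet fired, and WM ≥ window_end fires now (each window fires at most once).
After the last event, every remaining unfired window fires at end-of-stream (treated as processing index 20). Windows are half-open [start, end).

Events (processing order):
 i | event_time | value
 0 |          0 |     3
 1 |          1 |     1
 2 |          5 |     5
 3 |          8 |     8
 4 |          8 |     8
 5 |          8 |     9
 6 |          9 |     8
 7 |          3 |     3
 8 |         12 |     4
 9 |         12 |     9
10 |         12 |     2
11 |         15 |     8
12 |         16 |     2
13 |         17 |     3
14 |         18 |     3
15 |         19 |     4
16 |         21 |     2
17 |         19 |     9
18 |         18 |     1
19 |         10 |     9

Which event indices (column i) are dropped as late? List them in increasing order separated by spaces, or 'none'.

i=0 t=0 v=3: → [0,3); WM=−∞
i=1 t=1 v=1: → [0,4); WM=0
i=2 t=5 v=5: → [5,8); WM=0
i=3 t=8 v=8: → [8,11); WM=7
i=4 t=8 v=8: → [8,11); WM=7
i=5 t=8 v=9: → [8,11); WM=7
i=6 t=9 v=8: → [8,12); WM=7
i=7 t=3 v=3: DROP (t<7-2); WM=8
i=8 t=12 v=4: → [12,15); WM=8
i=9 t=12 v=9: → [12,15); WM=11
i=10 t=12 v=2: → [12,15); WM=11
i=11 t=15 v=8: → [15,18); WM=14
i=12 t=16 v=2: → [15,19); WM=14
i=13 t=17 v=3: → [15,20); WM=16
i=14 t=18 v=3: → [15,21); WM=16
i=15 t=19 v=4: → [15,22); WM=18
i=16 t=21 v=2: → [15,24); WM=18
i=17 t=19 v=9: → [15,24); WM=20
i=18 t=18 v=1: → [15,24); WM=20
i=19 t=10 v=9: DROP (t<20-2); WM=20

7 19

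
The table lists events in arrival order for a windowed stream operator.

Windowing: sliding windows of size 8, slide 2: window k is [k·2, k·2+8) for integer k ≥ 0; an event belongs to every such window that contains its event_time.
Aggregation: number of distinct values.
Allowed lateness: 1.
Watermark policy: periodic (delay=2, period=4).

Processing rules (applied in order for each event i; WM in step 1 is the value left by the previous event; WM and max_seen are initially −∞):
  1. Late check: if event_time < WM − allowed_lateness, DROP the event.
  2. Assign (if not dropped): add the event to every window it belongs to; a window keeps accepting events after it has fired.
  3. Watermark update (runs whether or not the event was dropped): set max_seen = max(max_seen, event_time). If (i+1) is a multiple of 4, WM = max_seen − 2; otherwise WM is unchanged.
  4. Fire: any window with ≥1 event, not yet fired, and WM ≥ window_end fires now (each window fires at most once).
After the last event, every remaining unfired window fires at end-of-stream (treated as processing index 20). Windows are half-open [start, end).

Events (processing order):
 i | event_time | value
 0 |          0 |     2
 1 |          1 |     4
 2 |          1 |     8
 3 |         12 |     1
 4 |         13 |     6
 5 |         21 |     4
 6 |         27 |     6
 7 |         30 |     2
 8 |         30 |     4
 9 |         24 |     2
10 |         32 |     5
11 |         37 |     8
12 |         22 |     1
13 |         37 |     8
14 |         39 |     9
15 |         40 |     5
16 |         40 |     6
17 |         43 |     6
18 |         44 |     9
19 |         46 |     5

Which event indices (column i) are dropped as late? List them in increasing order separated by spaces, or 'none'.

9 12

i=0 t=0 v=2: → [0,8); WM=−∞
i=1 t=1 v=4: → [0,8); WM=−∞
i=2 t=1 v=8: → [0,8); WM=−∞
i=3 t=12 v=1: → [12,20),[10,18),[8,16),[6,14); WM=10; [0,8) fires=3
i=4 t=13 v=6: → [12,20),[10,18),[8,16),[6,14); WM=10
i=5 t=21 v=4: → [20,28),[18,26),[16,24),[14,22); WM=10
i=6 t=27 v=6: → [26,34),[24,32),[22,30),[20,28); WM=10
i=7 t=30 v=2: → [30,38),[28,36),[26,34),[24,32); WM=28; [6,14) fires=2 [8,16) fires=2 [10,18) fires=2 [12,20) fires=2 [14,22) fires=1 [16,24) fires=1 [18,26) fires=1 [20,28) fires=2
i=8 t=30 v=4: → [30,38),[28,36),[26,34),[24,32); WM=28
i=9 t=24 v=2: DROP (t<28-1); WM=28
i=10 t=32 v=5: → [32,40),[30,38),[28,36),[26,34); WM=28
i=11 t=37 v=8: → [36,44),[34,42),[32,40),[30,38); WM=35; [22,30) fires=1 [24,32) fires=3 [26,34) fires=4
i=12 t=22 v=1: DROP (t<35-1); WM=35
i=13 t=37 v=8: → [36,44),[34,42),[32,40),[30,38); WM=35
i=14 t=39 v=9: → [38,46),[36,44),[34,42),[32,40); WM=35
i=15 t=40 v=5: → [40,48),[38,46),[36,44),[34,42); WM=38; [28,36) fires=3 [30,38) fires=4
i=16 t=40 v=6: → [40,48),[38,46),[36,44),[34,42); WM=38
i=17 t=43 v=6: → [42,50),[40,48),[38,46),[36,44); WM=38
i=18 t=44 v=9: → [44,52),[42,50),[40,48),[38,46); WM=38
i=19 t=46 v=5: → [46,54),[44,52),[42,50),[40,48); WM=44; [32,40) fires=3 [34,42) fires=4 [36,44) fires=4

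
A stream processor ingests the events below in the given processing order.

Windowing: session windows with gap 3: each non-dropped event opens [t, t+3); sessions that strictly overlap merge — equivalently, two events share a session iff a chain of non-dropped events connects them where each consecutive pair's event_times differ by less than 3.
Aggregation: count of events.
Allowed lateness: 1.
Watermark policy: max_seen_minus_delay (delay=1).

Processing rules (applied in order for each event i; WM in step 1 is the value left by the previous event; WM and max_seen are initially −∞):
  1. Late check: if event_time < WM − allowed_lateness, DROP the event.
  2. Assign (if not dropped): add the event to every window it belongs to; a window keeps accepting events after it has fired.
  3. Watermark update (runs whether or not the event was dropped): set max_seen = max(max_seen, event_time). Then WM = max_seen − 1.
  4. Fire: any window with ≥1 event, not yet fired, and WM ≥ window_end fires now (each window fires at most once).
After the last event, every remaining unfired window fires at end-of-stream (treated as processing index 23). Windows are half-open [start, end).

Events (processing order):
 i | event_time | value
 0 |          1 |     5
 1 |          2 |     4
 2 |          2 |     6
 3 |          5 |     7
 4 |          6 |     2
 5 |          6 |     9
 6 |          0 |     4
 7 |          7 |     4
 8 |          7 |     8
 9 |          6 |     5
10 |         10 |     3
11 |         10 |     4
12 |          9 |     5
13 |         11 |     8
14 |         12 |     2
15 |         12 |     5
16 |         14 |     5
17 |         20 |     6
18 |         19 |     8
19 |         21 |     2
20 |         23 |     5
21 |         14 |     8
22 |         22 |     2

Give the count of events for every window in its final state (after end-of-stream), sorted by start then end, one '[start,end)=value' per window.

i=0 t=1 v=5: → [1,4); WM=0
i=1 t=2 v=4: → [1,5); WM=1
i=2 t=2 v=6: → [1,5); WM=1
i=3 t=5 v=7: → [5,8); WM=4
i=4 t=6 v=2: → [5,9); WM=5
i=5 t=6 v=9: → [5,9); WM=5
i=6 t=0 v=4: DROP (t<5-1); WM=5
i=7 t=7 v=4: → [5,10); WM=6
i=8 t=7 v=8: → [5,10); WM=6
i=9 t=6 v=5: → [5,10); WM=6
i=10 t=10 v=3: → [10,13); WM=9
i=11 t=10 v=4: → [10,13); WM=9
i=12 t=9 v=5: → [5,13); WM=9
i=13 t=11 v=8: → [5,14); WM=10
i=14 t=12 v=2: → [5,15); WM=11
i=15 t=12 v=5: → [5,15); WM=11
i=16 t=14 v=5: → [5,17); WM=13
i=17 t=20 v=6: → [20,23); WM=19
i=18 t=19 v=8: → [19,23); WM=19
i=19 t=21 v=2: → [19,24); WM=20
i=20 t=23 v=5: → [19,26); WM=22
i=21 t=14 v=8: DROP (t<22-1); WM=22
i=22 t=22 v=2: → [19,26); WM=22

[1,5)=3 [5,17)=13 [19,26)=5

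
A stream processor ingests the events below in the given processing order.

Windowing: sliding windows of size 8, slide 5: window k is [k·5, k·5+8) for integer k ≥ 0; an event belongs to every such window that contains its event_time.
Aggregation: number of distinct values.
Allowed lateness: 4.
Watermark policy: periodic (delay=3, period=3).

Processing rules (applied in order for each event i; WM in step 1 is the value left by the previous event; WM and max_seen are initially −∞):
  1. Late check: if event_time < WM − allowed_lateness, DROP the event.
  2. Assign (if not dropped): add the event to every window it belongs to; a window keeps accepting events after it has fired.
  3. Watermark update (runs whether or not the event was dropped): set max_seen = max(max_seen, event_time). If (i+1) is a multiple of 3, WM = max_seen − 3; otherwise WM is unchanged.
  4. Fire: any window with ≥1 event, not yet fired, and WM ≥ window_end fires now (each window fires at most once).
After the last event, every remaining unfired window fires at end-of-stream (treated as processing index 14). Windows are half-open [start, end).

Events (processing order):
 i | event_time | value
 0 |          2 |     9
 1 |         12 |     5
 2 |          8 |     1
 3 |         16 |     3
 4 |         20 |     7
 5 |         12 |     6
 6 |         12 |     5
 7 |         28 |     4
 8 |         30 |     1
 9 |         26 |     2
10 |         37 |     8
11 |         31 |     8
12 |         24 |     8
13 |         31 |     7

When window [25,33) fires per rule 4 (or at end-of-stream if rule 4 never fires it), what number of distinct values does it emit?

4

i=0 t=2 v=9: → [0,8); WM=−∞
i=1 t=12 v=5: → [10,18),[5,13); WM=−∞
i=2 t=8 v=1: → [5,13); WM=9; [0,8) fires=1
i=3 t=16 v=3: → [15,23),[10,18); WM=9
i=4 t=20 v=7: → [20,28),[15,23); WM=9
i=5 t=12 v=6: → [10,18),[5,13); WM=17; [5,13) fires=3
i=6 t=12 v=5: DROP (t<17-4); WM=17
i=7 t=28 v=4: → [25,33); WM=17
i=8 t=30 v=1: → [30,38),[25,33); WM=27; [10,18) fires=3 [15,23) fires=2
i=9 t=26 v=2: → [25,33),[20,28); WM=27
i=10 t=37 v=8: → [35,43),[30,38); WM=27
i=11 t=31 v=8: → [30,38),[25,33); WM=34; [20,28) fires=2 [25,33) fires=4
i=12 t=24 v=8: DROP (t<34-4); WM=34
i=13 t=31 v=7: → [30,38),[25,33); WM=34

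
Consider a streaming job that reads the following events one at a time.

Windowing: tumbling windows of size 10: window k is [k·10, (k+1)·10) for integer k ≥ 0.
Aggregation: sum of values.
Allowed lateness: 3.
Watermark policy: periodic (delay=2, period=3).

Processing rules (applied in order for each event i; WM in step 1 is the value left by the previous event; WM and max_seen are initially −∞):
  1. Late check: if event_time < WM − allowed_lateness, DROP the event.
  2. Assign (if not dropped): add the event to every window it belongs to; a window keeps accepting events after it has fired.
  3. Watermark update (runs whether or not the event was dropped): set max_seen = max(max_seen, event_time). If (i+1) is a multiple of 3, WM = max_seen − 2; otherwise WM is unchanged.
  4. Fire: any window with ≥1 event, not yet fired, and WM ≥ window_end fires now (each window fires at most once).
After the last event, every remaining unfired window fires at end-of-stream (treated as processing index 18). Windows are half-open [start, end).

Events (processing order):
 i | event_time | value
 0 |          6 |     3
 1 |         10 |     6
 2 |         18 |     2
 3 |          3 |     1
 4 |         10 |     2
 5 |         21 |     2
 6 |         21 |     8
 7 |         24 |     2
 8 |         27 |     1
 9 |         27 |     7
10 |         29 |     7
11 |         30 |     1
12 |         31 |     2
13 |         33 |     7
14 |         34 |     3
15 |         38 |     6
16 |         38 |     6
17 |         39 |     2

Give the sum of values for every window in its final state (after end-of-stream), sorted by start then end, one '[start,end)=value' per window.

[0,10)=3 [10,20)=8 [20,30)=27 [30,40)=27

i=0 t=6 v=3: → [0,10); WM=−∞
i=1 t=10 v=6: → [10,20); WM=−∞
i=2 t=18 v=2: → [10,20); WM=16; [0,10) fires=3
i=3 t=3 v=1: DROP (t<16-3); WM=16
i=4 t=10 v=2: DROP (t<16-3); WM=16
i=5 t=21 v=2: → [20,30); WM=19
i=6 t=21 v=8: → [20,30); WM=19
i=7 t=24 v=2: → [20,30); WM=19
i=8 t=27 v=1: → [20,30); WM=25; [10,20) fires=8
i=9 t=27 v=7: → [20,30); WM=25
i=10 t=29 v=7: → [20,30); WM=25
i=11 t=30 v=1: → [30,40); WM=28
i=12 t=31 v=2: → [30,40); WM=28
i=13 t=33 v=7: → [30,40); WM=28
i=14 t=34 v=3: → [30,40); WM=32; [20,30) fires=27
i=15 t=38 v=6: → [30,40); WM=32
i=16 t=38 v=6: → [30,40); WM=32
i=17 t=39 v=2: → [30,40); WM=37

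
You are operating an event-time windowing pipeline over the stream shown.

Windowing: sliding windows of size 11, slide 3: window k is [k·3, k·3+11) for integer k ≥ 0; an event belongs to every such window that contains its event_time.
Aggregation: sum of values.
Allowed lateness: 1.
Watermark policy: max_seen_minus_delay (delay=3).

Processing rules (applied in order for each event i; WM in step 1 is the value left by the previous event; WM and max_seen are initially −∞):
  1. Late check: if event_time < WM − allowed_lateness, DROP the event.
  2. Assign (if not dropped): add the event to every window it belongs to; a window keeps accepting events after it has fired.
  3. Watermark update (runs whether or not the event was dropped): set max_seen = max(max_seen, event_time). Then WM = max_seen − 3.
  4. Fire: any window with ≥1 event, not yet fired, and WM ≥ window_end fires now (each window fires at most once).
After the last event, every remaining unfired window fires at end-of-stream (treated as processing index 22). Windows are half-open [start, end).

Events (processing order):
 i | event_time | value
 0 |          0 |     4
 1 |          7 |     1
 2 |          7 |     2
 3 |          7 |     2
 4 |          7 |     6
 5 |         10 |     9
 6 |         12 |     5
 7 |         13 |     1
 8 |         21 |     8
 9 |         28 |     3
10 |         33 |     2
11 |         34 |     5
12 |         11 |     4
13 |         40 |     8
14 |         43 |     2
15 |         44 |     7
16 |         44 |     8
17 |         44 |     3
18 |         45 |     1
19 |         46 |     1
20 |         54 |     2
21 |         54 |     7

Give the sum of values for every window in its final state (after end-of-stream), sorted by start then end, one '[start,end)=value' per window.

[0,11)=24 [3,14)=26 [6,17)=26 [9,20)=15 [12,23)=14 [15,26)=8 [18,29)=11 [21,32)=11 [24,35)=10 [27,38)=10 [30,41)=15 [33,44)=17 [36,47)=30 [39,50)=30 [42,53)=22 [45,56)=11 [48,59)=9 [51,62)=9 [54,65)=9

i=0 t=0 v=4: → [0,11); WM=-3
i=1 t=7 v=1: → [6,17),[3,14),[0,11); WM=4
i=2 t=7 v=2: → [6,17),[3,14),[0,11); WM=4
i=3 t=7 v=2: → [6,17),[3,14),[0,11); WM=4
i=4 t=7 v=6: → [6,17),[3,14),[0,11); WM=4
i=5 t=10 v=9: → [9,20),[6,17),[3,14),[0,11); WM=7
i=6 t=12 v=5: → [12,23),[9,20),[6,17),[3,14); WM=9
i=7 t=13 v=1: → [12,23),[9,20),[6,17),[3,14); WM=10
i=8 t=21 v=8: → [21,32),[18,29),[15,26),[12,23); WM=18; [0,11) fires=24 [3,14) fires=26 [6,17) fires=26
i=9 t=28 v=3: → [27,38),[24,35),[21,32),[18,29); WM=25; [9,20) fires=15 [12,23) fires=14
i=10 t=33 v=2: → [33,44),[30,41),[27,38),[24,35); WM=30; [15,26) fires=8 [18,29) fires=11
i=11 t=34 v=5: → [33,44),[30,41),[27,38),[24,35); WM=31
i=12 t=11 v=4: DROP (t<31-1); WM=31
i=13 t=40 v=8: → [39,50),[36,47),[33,44),[30,41); WM=37; [21,32) fires=11 [24,35) fires=10
i=14 t=43 v=2: → [42,53),[39,50),[36,47),[33,44); WM=40; [27,38) fires=10
i=15 t=44 v=7: → [42,53),[39,50),[36,47); WM=41; [30,41) fires=15
i=16 t=44 v=8: → [42,53),[39,50),[36,47); WM=41
i=17 t=44 v=3: → [42,53),[39,50),[36,47); WM=41
i=18 t=45 v=1: → [45,56),[42,53),[39,50),[36,47); WM=42
i=19 t=46 v=1: → [45,56),[42,53),[39,50),[36,47); WM=43
i=20 t=54 v=2: → [54,65),[51,62),[48,59),[45,56); WM=51; [33,44) fires=17 [36,47) fires=30 [39,50) fires=30
i=21 t=54 v=7: → [54,65),[51,62),[48,59),[45,56); WM=51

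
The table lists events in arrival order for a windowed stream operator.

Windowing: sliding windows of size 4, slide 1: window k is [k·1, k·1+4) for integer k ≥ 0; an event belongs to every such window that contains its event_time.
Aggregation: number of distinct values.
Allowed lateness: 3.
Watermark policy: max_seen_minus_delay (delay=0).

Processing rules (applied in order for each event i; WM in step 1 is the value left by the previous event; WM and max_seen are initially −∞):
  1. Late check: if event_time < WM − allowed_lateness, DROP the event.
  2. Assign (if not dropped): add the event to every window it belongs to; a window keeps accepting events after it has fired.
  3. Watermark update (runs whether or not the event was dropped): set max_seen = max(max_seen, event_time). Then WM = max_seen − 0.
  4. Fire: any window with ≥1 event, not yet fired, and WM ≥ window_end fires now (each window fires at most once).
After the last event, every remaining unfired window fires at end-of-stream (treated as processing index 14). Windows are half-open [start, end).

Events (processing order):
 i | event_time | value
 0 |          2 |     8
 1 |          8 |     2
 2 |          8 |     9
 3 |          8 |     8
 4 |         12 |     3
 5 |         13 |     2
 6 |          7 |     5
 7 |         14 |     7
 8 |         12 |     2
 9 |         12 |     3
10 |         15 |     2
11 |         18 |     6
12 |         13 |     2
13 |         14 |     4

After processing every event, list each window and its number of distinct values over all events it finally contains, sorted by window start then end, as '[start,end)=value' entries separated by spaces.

[0,4)=1 [1,5)=1 [2,6)=1 [5,9)=3 [6,10)=3 [7,11)=3 [8,12)=3 [9,13)=2 [10,14)=2 [11,15)=3 [12,16)=3 [13,17)=2 [14,18)=2 [15,19)=2 [16,20)=1 [17,21)=1 [18,22)=1

i=0 t=2 v=8: → [2,6),[1,5),[0,4); WM=2
i=1 t=8 v=2: → [8,12),[7,11),[6,10),[5,9); WM=8; [0,4) fires=1 [1,5) fires=1 [2,6) fires=1
i=2 t=8 v=9: → [8,12),[7,11),[6,10),[5,9); WM=8
i=3 t=8 v=8: → [8,12),[7,11),[6,10),[5,9); WM=8
i=4 t=12 v=3: → [12,16),[11,15),[10,14),[9,13); WM=12; [5,9) fires=3 [6,10) fires=3 [7,11) fires=3 [8,12) fires=3
i=5 t=13 v=2: → [13,17),[12,16),[11,15),[10,14); WM=13; [9,13) fires=1
i=6 t=7 v=5: DROP (t<13-3); WM=13
i=7 t=14 v=7: → [14,18),[13,17),[12,16),[11,15); WM=14; [10,14) fires=2
i=8 t=12 v=2: → [12,16),[11,15),[10,14),[9,13); WM=14
i=9 t=12 v=3: → [12,16),[11,15),[10,14),[9,13); WM=14
i=10 t=15 v=2: → [15,19),[14,18),[13,17),[12,16); WM=15; [11,15) fires=3
i=11 t=18 v=6: → [18,22),[17,21),[16,20),[15,19); WM=18; [12,16) fires=3 [13,17) fires=2 [14,18) fires=2
i=12 t=13 v=2: DROP (t<18-3); WM=18
i=13 t=14 v=4: DROP (t<18-3); WM=18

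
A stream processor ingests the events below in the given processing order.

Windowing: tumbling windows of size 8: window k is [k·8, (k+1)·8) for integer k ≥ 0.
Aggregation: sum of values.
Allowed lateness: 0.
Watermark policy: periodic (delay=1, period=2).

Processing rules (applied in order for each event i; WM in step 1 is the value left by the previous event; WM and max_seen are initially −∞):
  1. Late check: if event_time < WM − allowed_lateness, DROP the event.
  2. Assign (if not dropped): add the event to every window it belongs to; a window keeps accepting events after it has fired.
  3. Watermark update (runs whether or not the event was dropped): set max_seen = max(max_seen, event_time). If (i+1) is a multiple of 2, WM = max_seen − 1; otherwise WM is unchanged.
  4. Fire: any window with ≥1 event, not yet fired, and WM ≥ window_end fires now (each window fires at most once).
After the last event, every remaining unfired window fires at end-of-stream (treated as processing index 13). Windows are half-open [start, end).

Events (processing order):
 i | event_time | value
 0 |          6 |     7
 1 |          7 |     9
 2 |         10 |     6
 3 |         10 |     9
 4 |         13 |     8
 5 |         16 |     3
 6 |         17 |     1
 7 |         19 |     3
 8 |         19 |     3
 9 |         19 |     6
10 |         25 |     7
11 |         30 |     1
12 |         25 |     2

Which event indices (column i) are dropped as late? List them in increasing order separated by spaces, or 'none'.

12

i=0 t=6 v=7: → [0,8); WM=−∞
i=1 t=7 v=9: → [0,8); WM=6
i=2 t=10 v=6: → [8,16); WM=6
i=3 t=10 v=9: → [8,16); WM=9; [0,8) fires=16
i=4 t=13 v=8: → [8,16); WM=9
i=5 t=16 v=3: → [16,24); WM=15
i=6 t=17 v=1: → [16,24); WM=15
i=7 t=19 v=3: → [16,24); WM=18; [8,16) fires=23
i=8 t=19 v=3: → [16,24); WM=18
i=9 t=19 v=6: → [16,24); WM=18
i=10 t=25 v=7: → [24,32); WM=18
i=11 t=30 v=1: → [24,32); WM=29; [16,24) fires=16
i=12 t=25 v=2: DROP (t<29-0); WM=29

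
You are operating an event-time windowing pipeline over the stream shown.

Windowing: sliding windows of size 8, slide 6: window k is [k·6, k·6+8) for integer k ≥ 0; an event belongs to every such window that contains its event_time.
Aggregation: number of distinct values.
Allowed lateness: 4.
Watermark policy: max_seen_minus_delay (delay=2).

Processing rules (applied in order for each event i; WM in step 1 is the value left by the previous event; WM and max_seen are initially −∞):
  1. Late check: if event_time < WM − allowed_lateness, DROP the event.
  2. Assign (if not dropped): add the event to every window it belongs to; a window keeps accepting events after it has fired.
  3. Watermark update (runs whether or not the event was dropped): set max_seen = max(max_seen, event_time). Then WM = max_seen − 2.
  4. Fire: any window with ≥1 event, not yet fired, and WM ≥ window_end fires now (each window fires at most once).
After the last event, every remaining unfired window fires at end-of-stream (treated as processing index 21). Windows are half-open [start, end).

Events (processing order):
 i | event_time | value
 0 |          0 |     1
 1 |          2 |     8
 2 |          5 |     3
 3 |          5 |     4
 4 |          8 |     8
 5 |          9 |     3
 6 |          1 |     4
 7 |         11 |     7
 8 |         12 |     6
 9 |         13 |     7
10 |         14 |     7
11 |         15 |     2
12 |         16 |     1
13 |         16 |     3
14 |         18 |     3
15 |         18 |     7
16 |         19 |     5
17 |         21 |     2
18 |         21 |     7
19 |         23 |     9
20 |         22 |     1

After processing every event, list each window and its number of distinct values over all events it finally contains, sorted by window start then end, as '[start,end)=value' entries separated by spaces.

i=0 t=0 v=1: → [0,8); WM=-2
i=1 t=2 v=8: → [0,8); WM=0
i=2 t=5 v=3: → [0,8); WM=3
i=3 t=5 v=4: → [0,8); WM=3
i=4 t=8 v=8: → [6,14); WM=6
i=5 t=9 v=3: → [6,14); WM=7
i=6 t=1 v=4: DROP (t<7-4); WM=7
i=7 t=11 v=7: → [6,14); WM=9; [0,8) fires=4
i=8 t=12 v=6: → [12,20),[6,14); WM=10
i=9 t=13 v=7: → [12,20),[6,14); WM=11
i=10 t=14 v=7: → [12,20); WM=12
i=11 t=15 v=2: → [12,20); WM=13
i=12 t=16 v=1: → [12,20); WM=14; [6,14) fires=4
i=13 t=16 v=3: → [12,20); WM=14
i=14 t=18 v=3: → [18,26),[12,20); WM=16
i=15 t=18 v=7: → [18,26),[12,20); WM=16
i=16 t=19 v=5: → [18,26),[12,20); WM=17
i=17 t=21 v=2: → [18,26); WM=19
i=18 t=21 v=7: → [18,26); WM=19
i=19 t=23 v=9: → [18,26); WM=21; [12,20) fires=6
i=20 t=22 v=1: → [18,26); WM=21

[0,8)=4 [6,14)=4 [12,20)=6 [18,26)=6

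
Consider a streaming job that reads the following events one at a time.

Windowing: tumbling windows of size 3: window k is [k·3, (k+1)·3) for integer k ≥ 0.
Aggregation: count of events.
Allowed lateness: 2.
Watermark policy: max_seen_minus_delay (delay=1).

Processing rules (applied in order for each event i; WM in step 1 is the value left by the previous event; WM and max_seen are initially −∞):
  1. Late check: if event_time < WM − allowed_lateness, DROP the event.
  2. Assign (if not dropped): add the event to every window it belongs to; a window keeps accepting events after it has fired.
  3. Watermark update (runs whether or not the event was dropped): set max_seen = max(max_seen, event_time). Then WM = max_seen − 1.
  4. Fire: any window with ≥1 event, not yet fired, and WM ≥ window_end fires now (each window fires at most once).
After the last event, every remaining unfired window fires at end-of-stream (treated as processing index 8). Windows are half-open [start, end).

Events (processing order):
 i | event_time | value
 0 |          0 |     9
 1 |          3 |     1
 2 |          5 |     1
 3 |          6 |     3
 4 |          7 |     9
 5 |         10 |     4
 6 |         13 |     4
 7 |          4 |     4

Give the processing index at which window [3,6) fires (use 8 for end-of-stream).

4

i=0 t=0 v=9: → [0,3); WM=-1
i=1 t=3 v=1: → [3,6); WM=2
i=2 t=5 v=1: → [3,6); WM=4; [0,3) fires=1
i=3 t=6 v=3: → [6,9); WM=5
i=4 t=7 v=9: → [6,9); WM=6; [3,6) fires=2
i=5 t=10 v=4: → [9,12); WM=9; [6,9) fires=2
i=6 t=13 v=4: → [12,15); WM=12; [9,12) fires=1
i=7 t=4 v=4: DROP (t<12-2); WM=12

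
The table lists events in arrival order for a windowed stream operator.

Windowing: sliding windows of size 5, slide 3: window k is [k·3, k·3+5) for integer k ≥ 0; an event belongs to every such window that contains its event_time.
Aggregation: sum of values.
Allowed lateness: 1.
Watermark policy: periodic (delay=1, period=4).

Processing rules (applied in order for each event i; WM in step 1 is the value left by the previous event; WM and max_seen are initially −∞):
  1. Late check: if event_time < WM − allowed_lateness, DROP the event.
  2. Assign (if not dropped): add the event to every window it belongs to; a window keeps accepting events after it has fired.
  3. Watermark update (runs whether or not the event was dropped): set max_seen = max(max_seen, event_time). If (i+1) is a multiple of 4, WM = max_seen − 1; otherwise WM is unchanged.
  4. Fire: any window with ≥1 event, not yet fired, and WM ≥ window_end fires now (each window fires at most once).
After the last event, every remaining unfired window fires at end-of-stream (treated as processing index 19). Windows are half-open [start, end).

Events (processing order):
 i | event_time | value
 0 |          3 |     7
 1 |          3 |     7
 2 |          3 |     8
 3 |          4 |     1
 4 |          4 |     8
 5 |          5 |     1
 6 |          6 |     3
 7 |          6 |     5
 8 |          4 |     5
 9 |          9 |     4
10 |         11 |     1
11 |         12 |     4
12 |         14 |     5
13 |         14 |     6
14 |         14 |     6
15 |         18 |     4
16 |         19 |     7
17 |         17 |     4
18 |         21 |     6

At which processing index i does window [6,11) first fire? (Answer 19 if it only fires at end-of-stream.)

i=0 t=3 v=7: → [3,8),[0,5); WM=−∞
i=1 t=3 v=7: → [3,8),[0,5); WM=−∞
i=2 t=3 v=8: → [3,8),[0,5); WM=−∞
i=3 t=4 v=1: → [3,8),[0,5); WM=3
i=4 t=4 v=8: → [3,8),[0,5); WM=3
i=5 t=5 v=1: → [3,8); WM=3
i=6 t=6 v=3: → [6,11),[3,8); WM=3
i=7 t=6 v=5: → [6,11),[3,8); WM=5; [0,5) fires=31
i=8 t=4 v=5: → [3,8),[0,5); WM=5
i=9 t=9 v=4: → [9,14),[6,11); WM=5
i=10 t=11 v=1: → [9,14); WM=5
i=11 t=12 v=4: → [12,17),[9,14); WM=11; [3,8) fires=45 [6,11) fires=12
i=12 t=14 v=5: → [12,17); WM=11
i=13 t=14 v=6: → [12,17); WM=11
i=14 t=14 v=6: → [12,17); WM=11
i=15 t=18 v=4: → [18,23),[15,20); WM=17; [9,14) fires=9 [12,17) fires=21
i=16 t=19 v=7: → [18,23),[15,20); WM=17
i=17 t=17 v=4: → [15,20); WM=17
i=18 t=21 v=6: → [21,26),[18,23); WM=17

11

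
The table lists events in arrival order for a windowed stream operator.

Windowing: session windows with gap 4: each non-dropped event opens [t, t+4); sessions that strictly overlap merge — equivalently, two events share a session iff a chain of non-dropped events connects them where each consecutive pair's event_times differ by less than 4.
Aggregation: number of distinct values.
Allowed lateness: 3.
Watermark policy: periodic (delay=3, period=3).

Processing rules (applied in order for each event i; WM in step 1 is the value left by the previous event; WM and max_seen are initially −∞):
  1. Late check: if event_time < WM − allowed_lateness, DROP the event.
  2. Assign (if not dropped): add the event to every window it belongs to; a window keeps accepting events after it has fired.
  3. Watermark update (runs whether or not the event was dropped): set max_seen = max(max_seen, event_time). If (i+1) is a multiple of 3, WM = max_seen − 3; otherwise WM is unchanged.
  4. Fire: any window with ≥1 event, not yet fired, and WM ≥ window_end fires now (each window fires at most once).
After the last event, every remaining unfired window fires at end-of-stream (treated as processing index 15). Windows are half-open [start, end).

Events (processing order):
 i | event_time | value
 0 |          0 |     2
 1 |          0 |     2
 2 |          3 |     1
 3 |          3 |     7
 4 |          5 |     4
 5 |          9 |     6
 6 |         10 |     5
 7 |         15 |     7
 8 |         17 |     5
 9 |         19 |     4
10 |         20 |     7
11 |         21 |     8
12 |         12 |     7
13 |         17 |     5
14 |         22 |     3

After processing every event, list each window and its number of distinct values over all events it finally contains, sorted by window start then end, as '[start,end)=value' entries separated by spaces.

i=0 t=0 v=2: → [0,4); WM=−∞
i=1 t=0 v=2: → [0,4); WM=−∞
i=2 t=3 v=1: → [0,7); WM=0
i=3 t=3 v=7: → [0,7); WM=0
i=4 t=5 v=4: → [0,9); WM=0
i=5 t=9 v=6: → [9,13); WM=6
i=6 t=10 v=5: → [9,14); WM=6
i=7 t=15 v=7: → [15,19); WM=6
i=8 t=17 v=5: → [15,21); WM=14
i=9 t=19 v=4: → [15,23); WM=14
i=10 t=20 v=7: → [15,24); WM=14
i=11 t=21 v=8: → [15,25); WM=18
i=12 t=12 v=7: DROP (t<18-3); WM=18
i=13 t=17 v=5: → [15,25); WM=18
i=14 t=22 v=3: → [15,26); WM=19

[0,9)=4 [9,14)=2 [15,26)=5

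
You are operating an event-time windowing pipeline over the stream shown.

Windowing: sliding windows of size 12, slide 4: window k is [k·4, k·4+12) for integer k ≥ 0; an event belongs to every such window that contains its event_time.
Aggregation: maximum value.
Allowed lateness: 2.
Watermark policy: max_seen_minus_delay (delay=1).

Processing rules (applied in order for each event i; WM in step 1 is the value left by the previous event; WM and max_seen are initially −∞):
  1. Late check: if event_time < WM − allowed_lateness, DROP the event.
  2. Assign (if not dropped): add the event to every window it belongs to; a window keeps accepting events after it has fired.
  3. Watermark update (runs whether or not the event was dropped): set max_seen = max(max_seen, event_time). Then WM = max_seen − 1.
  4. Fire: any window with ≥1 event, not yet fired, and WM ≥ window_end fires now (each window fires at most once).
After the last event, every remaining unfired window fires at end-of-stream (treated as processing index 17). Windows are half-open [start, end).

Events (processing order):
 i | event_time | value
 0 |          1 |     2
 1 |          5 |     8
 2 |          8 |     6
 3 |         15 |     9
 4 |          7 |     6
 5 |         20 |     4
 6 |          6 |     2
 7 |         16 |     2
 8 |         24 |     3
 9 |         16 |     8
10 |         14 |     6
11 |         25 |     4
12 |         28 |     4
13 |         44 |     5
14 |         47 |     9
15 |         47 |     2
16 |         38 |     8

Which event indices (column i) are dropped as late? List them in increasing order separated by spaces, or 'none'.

4 6 7 9 10 16

i=0 t=1 v=2: → [0,12); WM=0
i=1 t=5 v=8: → [4,16),[0,12); WM=4
i=2 t=8 v=6: → [8,20),[4,16),[0,12); WM=7
i=3 t=15 v=9: → [12,24),[8,20),[4,16); WM=14; [0,12) fires=8
i=4 t=7 v=6: DROP (t<14-2); WM=14
i=5 t=20 v=4: → [20,32),[16,28),[12,24); WM=19; [4,16) fires=9
i=6 t=6 v=2: DROP (t<19-2); WM=19
i=7 t=16 v=2: DROP (t<19-2); WM=19
i=8 t=24 v=3: → [24,36),[20,32),[16,28); WM=23; [8,20) fires=9
i=9 t=16 v=8: DROP (t<23-2); WM=23
i=10 t=14 v=6: DROP (t<23-2); WM=23
i=11 t=25 v=4: → [24,36),[20,32),[16,28); WM=24; [12,24) fires=9
i=12 t=28 v=4: → [28,40),[24,36),[20,32); WM=27
i=13 t=44 v=5: → [44,56),[40,52),[36,48); WM=43; [16,28) fires=4 [20,32) fires=4 [24,36) fires=4 [28,40) fires=4
i=14 t=47 v=9: → [44,56),[40,52),[36,48); WM=46
i=15 t=47 v=2: → [44,56),[40,52),[36,48); WM=46
i=16 t=38 v=8: DROP (t<46-2); WM=46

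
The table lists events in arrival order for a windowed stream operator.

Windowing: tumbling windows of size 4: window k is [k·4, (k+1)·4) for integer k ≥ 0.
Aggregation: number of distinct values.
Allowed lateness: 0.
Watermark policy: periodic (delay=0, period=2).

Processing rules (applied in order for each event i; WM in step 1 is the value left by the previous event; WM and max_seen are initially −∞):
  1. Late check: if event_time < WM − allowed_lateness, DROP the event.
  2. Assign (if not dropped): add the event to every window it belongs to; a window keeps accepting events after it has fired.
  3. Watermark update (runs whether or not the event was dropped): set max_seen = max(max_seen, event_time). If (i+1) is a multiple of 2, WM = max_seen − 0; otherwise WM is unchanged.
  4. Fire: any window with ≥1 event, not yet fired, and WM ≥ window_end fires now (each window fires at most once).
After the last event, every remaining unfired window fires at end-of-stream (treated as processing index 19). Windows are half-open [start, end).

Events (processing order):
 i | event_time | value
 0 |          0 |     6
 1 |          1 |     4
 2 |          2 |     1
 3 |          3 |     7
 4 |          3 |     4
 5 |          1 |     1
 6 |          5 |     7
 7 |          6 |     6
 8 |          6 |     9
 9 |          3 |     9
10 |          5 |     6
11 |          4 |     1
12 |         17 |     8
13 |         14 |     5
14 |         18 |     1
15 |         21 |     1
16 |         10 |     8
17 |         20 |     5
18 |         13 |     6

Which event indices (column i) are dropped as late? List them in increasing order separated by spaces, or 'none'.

i=0 t=0 v=6: → [0,4); WM=−∞
i=1 t=1 v=4: → [0,4); WM=1
i=2 t=2 v=1: → [0,4); WM=1
i=3 t=3 v=7: → [0,4); WM=3
i=4 t=3 v=4: → [0,4); WM=3
i=5 t=1 v=1: DROP (t<3-0); WM=3
i=6 t=5 v=7: → [4,8); WM=3
i=7 t=6 v=6: → [4,8); WM=6; [0,4) fires=4
i=8 t=6 v=9: → [4,8); WM=6
i=9 t=3 v=9: DROP (t<6-0); WM=6
i=10 t=5 v=6: DROP (t<6-0); WM=6
i=11 t=4 v=1: DROP (t<6-0); WM=6
i=12 t=17 v=8: → [16,20); WM=6
i=13 t=14 v=5: → [12,16); WM=17; [4,8) fires=3 [12,16) fires=1
i=14 t=18 v=1: → [16,20); WM=17
i=15 t=21 v=1: → [20,24); WM=21; [16,20) fires=2
i=16 t=10 v=8: DROP (t<21-0); WM=21
i=17 t=20 v=5: DROP (t<21-0); WM=21
i=18 t=13 v=6: DROP (t<21-0); WM=21

5 9 10 11 16 17 18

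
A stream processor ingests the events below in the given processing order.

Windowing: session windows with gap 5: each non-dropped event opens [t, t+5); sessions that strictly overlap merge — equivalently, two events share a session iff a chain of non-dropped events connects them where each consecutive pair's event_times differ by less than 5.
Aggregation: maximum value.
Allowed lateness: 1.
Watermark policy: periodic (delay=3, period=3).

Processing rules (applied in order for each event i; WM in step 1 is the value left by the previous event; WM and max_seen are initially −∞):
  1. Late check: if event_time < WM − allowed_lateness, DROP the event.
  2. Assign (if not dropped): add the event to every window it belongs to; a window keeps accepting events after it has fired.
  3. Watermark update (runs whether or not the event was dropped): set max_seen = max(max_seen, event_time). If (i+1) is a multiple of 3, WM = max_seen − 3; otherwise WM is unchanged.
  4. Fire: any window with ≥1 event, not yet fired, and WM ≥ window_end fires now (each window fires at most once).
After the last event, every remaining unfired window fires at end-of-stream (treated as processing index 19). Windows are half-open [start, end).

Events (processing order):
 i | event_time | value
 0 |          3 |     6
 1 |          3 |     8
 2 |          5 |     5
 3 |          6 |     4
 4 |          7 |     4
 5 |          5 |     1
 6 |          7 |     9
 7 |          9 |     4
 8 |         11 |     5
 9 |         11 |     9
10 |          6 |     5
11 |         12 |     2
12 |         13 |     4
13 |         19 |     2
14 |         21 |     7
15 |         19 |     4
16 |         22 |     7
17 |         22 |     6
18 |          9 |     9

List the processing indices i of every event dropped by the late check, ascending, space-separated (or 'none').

10 18

i=0 t=3 v=6: → [3,8); WM=−∞
i=1 t=3 v=8: → [3,8); WM=−∞
i=2 t=5 v=5: → [3,10); WM=2
i=3 t=6 v=4: → [3,11); WM=2
i=4 t=7 v=4: → [3,12); WM=2
i=5 t=5 v=1: → [3,12); WM=4
i=6 t=7 v=9: → [3,12); WM=4
i=7 t=9 v=4: → [3,14); WM=4
i=8 t=11 v=5: → [3,16); WM=8
i=9 t=11 v=9: → [3,16); WM=8
i=10 t=6 v=5: DROP (t<8-1); WM=8
i=11 t=12 v=2: → [3,17); WM=9
i=12 t=13 v=4: → [3,18); WM=9
i=13 t=19 v=2: → [19,24); WM=9
i=14 t=21 v=7: → [19,26); WM=18
i=15 t=19 v=4: → [19,26); WM=18
i=16 t=22 v=7: → [19,27); WM=18
i=17 t=22 v=6: → [19,27); WM=19
i=18 t=9 v=9: DROP (t<19-1); WM=19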